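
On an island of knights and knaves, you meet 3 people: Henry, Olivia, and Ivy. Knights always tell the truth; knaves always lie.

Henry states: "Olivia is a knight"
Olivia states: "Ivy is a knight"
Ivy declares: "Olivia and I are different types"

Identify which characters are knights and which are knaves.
Henry is a knave.
Olivia is a knave.
Ivy is a knave.

Verification:
- Henry (knave) says "Olivia is a knight" - this is FALSE (a lie) because Olivia is a knave.
- Olivia (knave) says "Ivy is a knight" - this is FALSE (a lie) because Ivy is a knave.
- Ivy (knave) says "Olivia and I are different types" - this is FALSE (a lie) because Ivy is a knave and Olivia is a knave.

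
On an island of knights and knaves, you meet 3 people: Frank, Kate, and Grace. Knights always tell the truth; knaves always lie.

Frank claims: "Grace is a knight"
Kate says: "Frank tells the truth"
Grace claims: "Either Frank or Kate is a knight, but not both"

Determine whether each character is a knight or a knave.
Frank is a knave.
Kate is a knave.
Grace is a knave.

Verification:
- Frank (knave) says "Grace is a knight" - this is FALSE (a lie) because Grace is a knave.
- Kate (knave) says "Frank tells the truth" - this is FALSE (a lie) because Frank is a knave.
- Grace (knave) says "Either Frank or Kate is a knight, but not both" - this is FALSE (a lie) because Frank is a knave and Kate is a knave.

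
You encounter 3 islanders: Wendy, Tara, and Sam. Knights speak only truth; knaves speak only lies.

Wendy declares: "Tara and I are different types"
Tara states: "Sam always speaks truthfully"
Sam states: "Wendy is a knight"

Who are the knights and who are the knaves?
Wendy is a knave.
Tara is a knave.
Sam is a knave.

Verification:
- Wendy (knave) says "Tara and I are different types" - this is FALSE (a lie) because Wendy is a knave and Tara is a knave.
- Tara (knave) says "Sam always speaks truthfully" - this is FALSE (a lie) because Sam is a knave.
- Sam (knave) says "Wendy is a knight" - this is FALSE (a lie) because Wendy is a knave.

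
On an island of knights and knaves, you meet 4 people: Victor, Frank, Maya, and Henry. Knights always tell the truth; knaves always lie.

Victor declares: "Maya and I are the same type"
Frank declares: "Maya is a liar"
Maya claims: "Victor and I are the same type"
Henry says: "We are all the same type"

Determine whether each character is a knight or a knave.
Victor is a knight.
Frank is a knave.
Maya is a knight.
Henry is a knave.

Verification:
- Victor (knight) says "Maya and I are the same type" - this is TRUE because Victor is a knight and Maya is a knight.
- Frank (knave) says "Maya is a liar" - this is FALSE (a lie) because Maya is a knight.
- Maya (knight) says "Victor and I are the same type" - this is TRUE because Maya is a knight and Victor is a knight.
- Henry (knave) says "We are all the same type" - this is FALSE (a lie) because Victor and Maya are knights and Frank and Henry are knaves.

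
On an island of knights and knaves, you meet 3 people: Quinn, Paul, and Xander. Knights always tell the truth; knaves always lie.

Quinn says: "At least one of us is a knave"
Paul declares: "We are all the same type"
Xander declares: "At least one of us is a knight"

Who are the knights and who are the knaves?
Quinn is a knight.
Paul is a knave.
Xander is a knight.

Verification:
- Quinn (knight) says "At least one of us is a knave" - this is TRUE because Paul is a knave.
- Paul (knave) says "We are all the same type" - this is FALSE (a lie) because Quinn and Xander are knights and Paul is a knave.
- Xander (knight) says "At least one of us is a knight" - this is TRUE because Quinn and Xander are knights.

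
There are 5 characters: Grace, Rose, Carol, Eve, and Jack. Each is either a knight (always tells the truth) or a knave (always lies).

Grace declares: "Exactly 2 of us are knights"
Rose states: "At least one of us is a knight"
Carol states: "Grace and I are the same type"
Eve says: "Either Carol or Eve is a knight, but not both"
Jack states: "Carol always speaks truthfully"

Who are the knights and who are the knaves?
Grace is a knight.
Rose is a knight.
Carol is a knave.
Eve is a knave.
Jack is a knave.

Verification:
- Grace (knight) says "Exactly 2 of us are knights" - this is TRUE because there are 2 knights.
- Rose (knight) says "At least one of us is a knight" - this is TRUE because Grace and Rose are knights.
- Carol (knave) says "Grace and I are the same type" - this is FALSE (a lie) because Carol is a knave and Grace is a knight.
- Eve (knave) says "Either Carol or Eve is a knight, but not both" - this is FALSE (a lie) because Carol is a knave and Eve is a knave.
- Jack (knave) says "Carol always speaks truthfully" - this is FALSE (a lie) because Carol is a knave.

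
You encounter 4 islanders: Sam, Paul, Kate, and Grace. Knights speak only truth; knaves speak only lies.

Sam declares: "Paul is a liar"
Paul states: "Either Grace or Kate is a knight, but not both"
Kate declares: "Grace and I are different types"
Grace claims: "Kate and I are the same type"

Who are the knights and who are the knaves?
Sam is a knave.
Paul is a knight.
Kate is a knight.
Grace is a knave.

Verification:
- Sam (knave) says "Paul is a liar" - this is FALSE (a lie) because Paul is a knight.
- Paul (knight) says "Either Grace or Kate is a knight, but not both" - this is TRUE because Grace is a knave and Kate is a knight.
- Kate (knight) says "Grace and I are different types" - this is TRUE because Kate is a knight and Grace is a knave.
- Grace (knave) says "Kate and I are the same type" - this is FALSE (a lie) because Grace is a knave and Kate is a knight.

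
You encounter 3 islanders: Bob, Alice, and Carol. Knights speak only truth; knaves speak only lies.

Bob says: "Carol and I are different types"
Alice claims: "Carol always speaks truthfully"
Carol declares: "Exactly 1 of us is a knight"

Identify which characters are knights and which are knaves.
Bob is a knave.
Alice is a knave.
Carol is a knave.

Verification:
- Bob (knave) says "Carol and I are different types" - this is FALSE (a lie) because Bob is a knave and Carol is a knave.
- Alice (knave) says "Carol always speaks truthfully" - this is FALSE (a lie) because Carol is a knave.
- Carol (knave) says "Exactly 1 of us is a knight" - this is FALSE (a lie) because there are 0 knights.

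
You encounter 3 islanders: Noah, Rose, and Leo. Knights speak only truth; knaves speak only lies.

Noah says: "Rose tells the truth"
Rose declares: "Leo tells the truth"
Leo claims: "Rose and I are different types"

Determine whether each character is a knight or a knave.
Noah is a knave.
Rose is a knave.
Leo is a knave.

Verification:
- Noah (knave) says "Rose tells the truth" - this is FALSE (a lie) because Rose is a knave.
- Rose (knave) says "Leo tells the truth" - this is FALSE (a lie) because Leo is a knave.
- Leo (knave) says "Rose and I are different types" - this is FALSE (a lie) because Leo is a knave and Rose is a knave.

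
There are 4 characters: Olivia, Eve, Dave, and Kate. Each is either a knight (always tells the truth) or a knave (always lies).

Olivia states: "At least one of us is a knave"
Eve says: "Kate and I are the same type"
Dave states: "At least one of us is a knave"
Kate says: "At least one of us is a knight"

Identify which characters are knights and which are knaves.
Olivia is a knight.
Eve is a knave.
Dave is a knight.
Kate is a knight.

Verification:
- Olivia (knight) says "At least one of us is a knave" - this is TRUE because Eve is a knave.
- Eve (knave) says "Kate and I are the same type" - this is FALSE (a lie) because Eve is a knave and Kate is a knight.
- Dave (knight) says "At least one of us is a knave" - this is TRUE because Eve is a knave.
- Kate (knight) says "At least one of us is a knight" - this is TRUE because Olivia, Dave, and Kate are knights.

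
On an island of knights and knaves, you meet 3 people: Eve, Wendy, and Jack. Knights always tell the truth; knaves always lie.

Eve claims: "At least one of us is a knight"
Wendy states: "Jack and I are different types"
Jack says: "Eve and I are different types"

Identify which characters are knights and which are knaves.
Eve is a knave.
Wendy is a knave.
Jack is a knave.

Verification:
- Eve (knave) says "At least one of us is a knight" - this is FALSE (a lie) because no one is a knight.
- Wendy (knave) says "Jack and I are different types" - this is FALSE (a lie) because Wendy is a knave and Jack is a knave.
- Jack (knave) says "Eve and I are different types" - this is FALSE (a lie) because Jack is a knave and Eve is a knave.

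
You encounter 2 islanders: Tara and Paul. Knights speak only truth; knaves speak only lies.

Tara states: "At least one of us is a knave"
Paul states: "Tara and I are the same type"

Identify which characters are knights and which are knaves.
Tara is a knight.
Paul is a knave.

Verification:
- Tara (knight) says "At least one of us is a knave" - this is TRUE because Paul is a knave.
- Paul (knave) says "Tara and I are the same type" - this is FALSE (a lie) because Paul is a knave and Tara is a knight.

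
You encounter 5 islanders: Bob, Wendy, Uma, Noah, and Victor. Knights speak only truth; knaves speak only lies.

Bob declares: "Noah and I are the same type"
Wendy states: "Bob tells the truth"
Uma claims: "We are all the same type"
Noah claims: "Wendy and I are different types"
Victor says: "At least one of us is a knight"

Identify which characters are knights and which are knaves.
Bob is a knave.
Wendy is a knave.
Uma is a knave.
Noah is a knight.
Victor is a knight.

Verification:
- Bob (knave) says "Noah and I are the same type" - this is FALSE (a lie) because Bob is a knave and Noah is a knight.
- Wendy (knave) says "Bob tells the truth" - this is FALSE (a lie) because Bob is a knave.
- Uma (knave) says "We are all the same type" - this is FALSE (a lie) because Noah and Victor are knights and Bob, Wendy, and Uma are knaves.
- Noah (knight) says "Wendy and I are different types" - this is TRUE because Noah is a knight and Wendy is a knave.
- Victor (knight) says "At least one of us is a knight" - this is TRUE because Noah and Victor are knights.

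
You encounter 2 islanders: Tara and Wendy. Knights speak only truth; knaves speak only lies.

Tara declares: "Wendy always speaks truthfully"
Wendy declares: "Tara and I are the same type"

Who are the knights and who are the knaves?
Tara is a knight.
Wendy is a knight.

Verification:
- Tara (knight) says "Wendy always speaks truthfully" - this is TRUE because Wendy is a knight.
- Wendy (knight) says "Tara and I are the same type" - this is TRUE because Wendy is a knight and Tara is a knight.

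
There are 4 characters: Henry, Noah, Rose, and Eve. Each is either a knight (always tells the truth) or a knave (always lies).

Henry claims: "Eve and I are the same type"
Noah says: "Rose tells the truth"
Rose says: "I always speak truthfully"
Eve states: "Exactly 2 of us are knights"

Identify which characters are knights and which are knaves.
Henry is a knight.
Noah is a knave.
Rose is a knave.
Eve is a knight.

Verification:
- Henry (knight) says "Eve and I are the same type" - this is TRUE because Henry is a knight and Eve is a knight.
- Noah (knave) says "Rose tells the truth" - this is FALSE (a lie) because Rose is a knave.
- Rose (knave) says "I always speak truthfully" - this is FALSE (a lie) because Rose is a knave.
- Eve (knight) says "Exactly 2 of us are knights" - this is TRUE because there are 2 knights.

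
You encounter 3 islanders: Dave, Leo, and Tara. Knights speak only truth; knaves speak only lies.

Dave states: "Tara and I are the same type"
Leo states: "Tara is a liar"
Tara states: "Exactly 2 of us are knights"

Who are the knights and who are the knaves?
Dave is a knight.
Leo is a knave.
Tara is a knight.

Verification:
- Dave (knight) says "Tara and I are the same type" - this is TRUE because Dave is a knight and Tara is a knight.
- Leo (knave) says "Tara is a liar" - this is FALSE (a lie) because Tara is a knight.
- Tara (knight) says "Exactly 2 of us are knights" - this is TRUE because there are 2 knights.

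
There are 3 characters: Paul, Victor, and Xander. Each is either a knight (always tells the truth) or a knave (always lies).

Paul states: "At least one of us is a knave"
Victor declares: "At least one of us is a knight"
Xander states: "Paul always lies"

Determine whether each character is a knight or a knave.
Paul is a knight.
Victor is a knight.
Xander is a knave.

Verification:
- Paul (knight) says "At least one of us is a knave" - this is TRUE because Xander is a knave.
- Victor (knight) says "At least one of us is a knight" - this is TRUE because Paul and Victor are knights.
- Xander (knave) says "Paul always lies" - this is FALSE (a lie) because Paul is a knight.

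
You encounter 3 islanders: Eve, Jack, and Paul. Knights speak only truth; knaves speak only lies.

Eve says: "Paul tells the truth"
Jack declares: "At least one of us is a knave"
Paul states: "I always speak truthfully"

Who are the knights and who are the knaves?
Eve is a knave.
Jack is a knight.
Paul is a knave.

Verification:
- Eve (knave) says "Paul tells the truth" - this is FALSE (a lie) because Paul is a knave.
- Jack (knight) says "At least one of us is a knave" - this is TRUE because Eve and Paul are knaves.
- Paul (knave) says "I always speak truthfully" - this is FALSE (a lie) because Paul is a knave.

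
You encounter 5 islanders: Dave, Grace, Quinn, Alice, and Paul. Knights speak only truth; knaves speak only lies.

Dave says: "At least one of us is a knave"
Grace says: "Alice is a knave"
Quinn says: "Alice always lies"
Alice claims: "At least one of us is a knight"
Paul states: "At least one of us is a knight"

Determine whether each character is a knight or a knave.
Dave is a knight.
Grace is a knave.
Quinn is a knave.
Alice is a knight.
Paul is a knight.

Verification:
- Dave (knight) says "At least one of us is a knave" - this is TRUE because Grace and Quinn are knaves.
- Grace (knave) says "Alice is a knave" - this is FALSE (a lie) because Alice is a knight.
- Quinn (knave) says "Alice always lies" - this is FALSE (a lie) because Alice is a knight.
- Alice (knight) says "At least one of us is a knight" - this is TRUE because Dave, Alice, and Paul are knights.
- Paul (knight) says "At least one of us is a knight" - this is TRUE because Dave, Alice, and Paul are knights.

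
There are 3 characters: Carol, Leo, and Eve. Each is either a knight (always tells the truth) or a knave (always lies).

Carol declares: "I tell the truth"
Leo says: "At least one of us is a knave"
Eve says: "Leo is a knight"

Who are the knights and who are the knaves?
Carol is a knave.
Leo is a knight.
Eve is a knight.

Verification:
- Carol (knave) says "I tell the truth" - this is FALSE (a lie) because Carol is a knave.
- Leo (knight) says "At least one of us is a knave" - this is TRUE because Carol is a knave.
- Eve (knight) says "Leo is a knight" - this is TRUE because Leo is a knight.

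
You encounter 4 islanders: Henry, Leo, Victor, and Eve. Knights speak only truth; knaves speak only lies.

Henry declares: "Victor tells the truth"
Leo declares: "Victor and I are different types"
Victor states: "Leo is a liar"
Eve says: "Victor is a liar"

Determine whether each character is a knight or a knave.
Henry is a knave.
Leo is a knight.
Victor is a knave.
Eve is a knight.

Verification:
- Henry (knave) says "Victor tells the truth" - this is FALSE (a lie) because Victor is a knave.
- Leo (knight) says "Victor and I are different types" - this is TRUE because Leo is a knight and Victor is a knave.
- Victor (knave) says "Leo is a liar" - this is FALSE (a lie) because Leo is a knight.
- Eve (knight) says "Victor is a liar" - this is TRUE because Victor is a knave.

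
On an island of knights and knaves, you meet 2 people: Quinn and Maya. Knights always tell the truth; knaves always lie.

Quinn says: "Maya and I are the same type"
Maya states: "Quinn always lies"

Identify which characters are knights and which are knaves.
Quinn is a knave.
Maya is a knight.

Verification:
- Quinn (knave) says "Maya and I are the same type" - this is FALSE (a lie) because Quinn is a knave and Maya is a knight.
- Maya (knight) says "Quinn always lies" - this is TRUE because Quinn is a knave.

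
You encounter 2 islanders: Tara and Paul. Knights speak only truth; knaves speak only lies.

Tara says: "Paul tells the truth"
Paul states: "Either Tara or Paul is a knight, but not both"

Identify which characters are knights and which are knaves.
Tara is a knave.
Paul is a knave.

Verification:
- Tara (knave) says "Paul tells the truth" - this is FALSE (a lie) because Paul is a knave.
- Paul (knave) says "Either Tara or Paul is a knight, but not both" - this is FALSE (a lie) because Tara is a knave and Paul is a knave.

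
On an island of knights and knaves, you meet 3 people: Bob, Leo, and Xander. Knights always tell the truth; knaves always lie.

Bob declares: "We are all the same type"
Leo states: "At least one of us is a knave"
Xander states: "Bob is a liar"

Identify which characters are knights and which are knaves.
Bob is a knave.
Leo is a knight.
Xander is a knight.

Verification:
- Bob (knave) says "We are all the same type" - this is FALSE (a lie) because Leo and Xander are knights and Bob is a knave.
- Leo (knight) says "At least one of us is a knave" - this is TRUE because Bob is a knave.
- Xander (knight) says "Bob is a liar" - this is TRUE because Bob is a knave.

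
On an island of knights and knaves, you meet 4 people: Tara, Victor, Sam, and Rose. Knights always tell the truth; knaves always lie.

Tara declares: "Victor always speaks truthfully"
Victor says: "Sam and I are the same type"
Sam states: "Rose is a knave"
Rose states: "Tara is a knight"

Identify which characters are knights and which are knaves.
Tara is a knave.
Victor is a knave.
Sam is a knight.
Rose is a knave.

Verification:
- Tara (knave) says "Victor always speaks truthfully" - this is FALSE (a lie) because Victor is a knave.
- Victor (knave) says "Sam and I are the same type" - this is FALSE (a lie) because Victor is a knave and Sam is a knight.
- Sam (knight) says "Rose is a knave" - this is TRUE because Rose is a knave.
- Rose (knave) says "Tara is a knight" - this is FALSE (a lie) because Tara is a knave.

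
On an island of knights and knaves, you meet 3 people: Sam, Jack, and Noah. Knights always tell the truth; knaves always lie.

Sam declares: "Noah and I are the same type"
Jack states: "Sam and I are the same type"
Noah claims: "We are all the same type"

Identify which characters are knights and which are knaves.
Sam is a knight.
Jack is a knight.
Noah is a knight.

Verification:
- Sam (knight) says "Noah and I are the same type" - this is TRUE because Sam is a knight and Noah is a knight.
- Jack (knight) says "Sam and I are the same type" - this is TRUE because Jack is a knight and Sam is a knight.
- Noah (knight) says "We are all the same type" - this is TRUE because Sam, Jack, and Noah are knights.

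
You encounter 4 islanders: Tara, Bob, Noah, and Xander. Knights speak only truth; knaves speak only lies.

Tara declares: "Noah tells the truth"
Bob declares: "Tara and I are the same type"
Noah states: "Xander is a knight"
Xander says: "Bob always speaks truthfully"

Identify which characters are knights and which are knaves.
Tara is a knight.
Bob is a knight.
Noah is a knight.
Xander is a knight.

Verification:
- Tara (knight) says "Noah tells the truth" - this is TRUE because Noah is a knight.
- Bob (knight) says "Tara and I are the same type" - this is TRUE because Bob is a knight and Tara is a knight.
- Noah (knight) says "Xander is a knight" - this is TRUE because Xander is a knight.
- Xander (knight) says "Bob always speaks truthfully" - this is TRUE because Bob is a knight.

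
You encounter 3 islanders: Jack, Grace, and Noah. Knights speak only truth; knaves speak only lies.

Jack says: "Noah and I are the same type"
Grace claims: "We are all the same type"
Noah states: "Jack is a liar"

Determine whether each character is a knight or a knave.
Jack is a knave.
Grace is a knave.
Noah is a knight.

Verification:
- Jack (knave) says "Noah and I are the same type" - this is FALSE (a lie) because Jack is a knave and Noah is a knight.
- Grace (knave) says "We are all the same type" - this is FALSE (a lie) because Noah is a knight and Jack and Grace are knaves.
- Noah (knight) says "Jack is a liar" - this is TRUE because Jack is a knave.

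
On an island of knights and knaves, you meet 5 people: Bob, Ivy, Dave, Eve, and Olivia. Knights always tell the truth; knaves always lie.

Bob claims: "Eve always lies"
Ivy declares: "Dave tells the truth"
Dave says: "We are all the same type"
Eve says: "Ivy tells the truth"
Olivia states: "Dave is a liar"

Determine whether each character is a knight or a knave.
Bob is a knight.
Ivy is a knave.
Dave is a knave.
Eve is a knave.
Olivia is a knight.

Verification:
- Bob (knight) says "Eve always lies" - this is TRUE because Eve is a knave.
- Ivy (knave) says "Dave tells the truth" - this is FALSE (a lie) because Dave is a knave.
- Dave (knave) says "We are all the same type" - this is FALSE (a lie) because Bob and Olivia are knights and Ivy, Dave, and Eve are knaves.
- Eve (knave) says "Ivy tells the truth" - this is FALSE (a lie) because Ivy is a knave.
- Olivia (knight) says "Dave is a liar" - this is TRUE because Dave is a knave.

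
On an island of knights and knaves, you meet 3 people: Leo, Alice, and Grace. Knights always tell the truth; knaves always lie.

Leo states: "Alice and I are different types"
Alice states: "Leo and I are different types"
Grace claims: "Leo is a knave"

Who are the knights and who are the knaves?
Leo is a knave.
Alice is a knave.
Grace is a knight.

Verification:
- Leo (knave) says "Alice and I are different types" - this is FALSE (a lie) because Leo is a knave and Alice is a knave.
- Alice (knave) says "Leo and I are different types" - this is FALSE (a lie) because Alice is a knave and Leo is a knave.
- Grace (knight) says "Leo is a knave" - this is TRUE because Leo is a knave.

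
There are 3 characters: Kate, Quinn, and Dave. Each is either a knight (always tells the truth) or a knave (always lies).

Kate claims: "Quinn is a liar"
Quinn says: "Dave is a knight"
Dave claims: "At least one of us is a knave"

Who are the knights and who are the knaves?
Kate is a knave.
Quinn is a knight.
Dave is a knight.

Verification:
- Kate (knave) says "Quinn is a liar" - this is FALSE (a lie) because Quinn is a knight.
- Quinn (knight) says "Dave is a knight" - this is TRUE because Dave is a knight.
- Dave (knight) says "At least one of us is a knave" - this is TRUE because Kate is a knave.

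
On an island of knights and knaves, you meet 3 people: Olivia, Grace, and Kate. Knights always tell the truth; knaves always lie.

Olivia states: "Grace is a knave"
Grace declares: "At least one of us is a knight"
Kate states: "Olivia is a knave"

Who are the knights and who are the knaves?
Olivia is a knave.
Grace is a knight.
Kate is a knight.

Verification:
- Olivia (knave) says "Grace is a knave" - this is FALSE (a lie) because Grace is a knight.
- Grace (knight) says "At least one of us is a knight" - this is TRUE because Grace and Kate are knights.
- Kate (knight) says "Olivia is a knave" - this is TRUE because Olivia is a knave.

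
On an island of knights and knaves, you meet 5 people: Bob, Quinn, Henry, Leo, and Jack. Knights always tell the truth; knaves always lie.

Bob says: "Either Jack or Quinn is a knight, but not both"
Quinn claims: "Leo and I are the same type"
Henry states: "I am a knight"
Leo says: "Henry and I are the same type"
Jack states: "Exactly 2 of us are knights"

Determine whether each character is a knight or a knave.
Bob is a knight.
Quinn is a knight.
Henry is a knight.
Leo is a knight.
Jack is a knave.

Verification:
- Bob (knight) says "Either Jack or Quinn is a knight, but not both" - this is TRUE because Jack is a knave and Quinn is a knight.
- Quinn (knight) says "Leo and I are the same type" - this is TRUE because Quinn is a knight and Leo is a knight.
- Henry (knight) says "I am a knight" - this is TRUE because Henry is a knight.
- Leo (knight) says "Henry and I are the same type" - this is TRUE because Leo is a knight and Henry is a knight.
- Jack (knave) says "Exactly 2 of us are knights" - this is FALSE (a lie) because there are 4 knights.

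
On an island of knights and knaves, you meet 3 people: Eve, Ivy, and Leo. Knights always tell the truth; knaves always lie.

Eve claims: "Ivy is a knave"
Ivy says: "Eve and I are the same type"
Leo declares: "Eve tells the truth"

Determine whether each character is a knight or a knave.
Eve is a knight.
Ivy is a knave.
Leo is a knight.

Verification:
- Eve (knight) says "Ivy is a knave" - this is TRUE because Ivy is a knave.
- Ivy (knave) says "Eve and I are the same type" - this is FALSE (a lie) because Ivy is a knave and Eve is a knight.
- Leo (knight) says "Eve tells the truth" - this is TRUE because Eve is a knight.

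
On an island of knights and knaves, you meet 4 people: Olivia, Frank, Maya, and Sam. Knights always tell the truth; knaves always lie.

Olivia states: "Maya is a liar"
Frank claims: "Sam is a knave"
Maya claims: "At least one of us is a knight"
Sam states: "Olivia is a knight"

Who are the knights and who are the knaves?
Olivia is a knave.
Frank is a knight.
Maya is a knight.
Sam is a knave.

Verification:
- Olivia (knave) says "Maya is a liar" - this is FALSE (a lie) because Maya is a knight.
- Frank (knight) says "Sam is a knave" - this is TRUE because Sam is a knave.
- Maya (knight) says "At least one of us is a knight" - this is TRUE because Frank and Maya are knights.
- Sam (knave) says "Olivia is a knight" - this is FALSE (a lie) because Olivia is a knave.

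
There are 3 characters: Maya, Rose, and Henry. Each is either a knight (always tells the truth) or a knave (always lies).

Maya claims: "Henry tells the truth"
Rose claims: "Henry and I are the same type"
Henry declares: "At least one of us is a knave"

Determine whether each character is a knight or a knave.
Maya is a knight.
Rose is a knave.
Henry is a knight.

Verification:
- Maya (knight) says "Henry tells the truth" - this is TRUE because Henry is a knight.
- Rose (knave) says "Henry and I are the same type" - this is FALSE (a lie) because Rose is a knave and Henry is a knight.
- Henry (knight) says "At least one of us is a knave" - this is TRUE because Rose is a knave.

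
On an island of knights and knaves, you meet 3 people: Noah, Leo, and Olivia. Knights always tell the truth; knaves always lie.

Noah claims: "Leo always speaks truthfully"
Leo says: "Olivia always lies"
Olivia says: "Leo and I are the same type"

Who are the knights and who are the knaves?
Noah is a knight.
Leo is a knight.
Olivia is a knave.

Verification:
- Noah (knight) says "Leo always speaks truthfully" - this is TRUE because Leo is a knight.
- Leo (knight) says "Olivia always lies" - this is TRUE because Olivia is a knave.
- Olivia (knave) says "Leo and I are the same type" - this is FALSE (a lie) because Olivia is a knave and Leo is a knight.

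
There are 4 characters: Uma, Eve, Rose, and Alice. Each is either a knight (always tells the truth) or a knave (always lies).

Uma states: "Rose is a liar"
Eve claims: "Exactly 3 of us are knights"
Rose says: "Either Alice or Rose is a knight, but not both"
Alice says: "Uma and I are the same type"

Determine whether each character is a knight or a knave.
Uma is a knight.
Eve is a knave.
Rose is a knave.
Alice is a knave.

Verification:
- Uma (knight) says "Rose is a liar" - this is TRUE because Rose is a knave.
- Eve (knave) says "Exactly 3 of us are knights" - this is FALSE (a lie) because there are 1 knights.
- Rose (knave) says "Either Alice or Rose is a knight, but not both" - this is FALSE (a lie) because Alice is a knave and Rose is a knave.
- Alice (knave) says "Uma and I are the same type" - this is FALSE (a lie) because Alice is a knave and Uma is a knight.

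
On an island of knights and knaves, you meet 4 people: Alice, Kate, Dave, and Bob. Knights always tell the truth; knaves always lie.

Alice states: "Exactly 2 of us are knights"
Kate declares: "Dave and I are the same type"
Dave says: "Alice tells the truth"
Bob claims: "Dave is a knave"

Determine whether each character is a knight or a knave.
Alice is a knight.
Kate is a knave.
Dave is a knight.
Bob is a knave.

Verification:
- Alice (knight) says "Exactly 2 of us are knights" - this is TRUE because there are 2 knights.
- Kate (knave) says "Dave and I are the same type" - this is FALSE (a lie) because Kate is a knave and Dave is a knight.
- Dave (knight) says "Alice tells the truth" - this is TRUE because Alice is a knight.
- Bob (knave) says "Dave is a knave" - this is FALSE (a lie) because Dave is a knight.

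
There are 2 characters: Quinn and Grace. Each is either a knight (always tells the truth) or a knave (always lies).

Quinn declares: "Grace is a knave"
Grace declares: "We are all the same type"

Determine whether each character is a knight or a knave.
Quinn is a knight.
Grace is a knave.

Verification:
- Quinn (knight) says "Grace is a knave" - this is TRUE because Grace is a knave.
- Grace (knave) says "We are all the same type" - this is FALSE (a lie) because Quinn is a knight and Grace is a knave.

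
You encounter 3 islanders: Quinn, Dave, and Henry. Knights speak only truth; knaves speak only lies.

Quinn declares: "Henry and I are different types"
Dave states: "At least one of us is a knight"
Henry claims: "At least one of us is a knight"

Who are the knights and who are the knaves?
Quinn is a knave.
Dave is a knave.
Henry is a knave.

Verification:
- Quinn (knave) says "Henry and I are different types" - this is FALSE (a lie) because Quinn is a knave and Henry is a knave.
- Dave (knave) says "At least one of us is a knight" - this is FALSE (a lie) because no one is a knight.
- Henry (knave) says "At least one of us is a knight" - this is FALSE (a lie) because no one is a knight.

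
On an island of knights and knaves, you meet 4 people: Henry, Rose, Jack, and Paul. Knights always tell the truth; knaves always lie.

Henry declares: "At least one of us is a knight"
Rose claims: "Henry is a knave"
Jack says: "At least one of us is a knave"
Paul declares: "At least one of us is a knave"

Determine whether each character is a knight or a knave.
Henry is a knight.
Rose is a knave.
Jack is a knight.
Paul is a knight.

Verification:
- Henry (knight) says "At least one of us is a knight" - this is TRUE because Henry, Jack, and Paul are knights.
- Rose (knave) says "Henry is a knave" - this is FALSE (a lie) because Henry is a knight.
- Jack (knight) says "At least one of us is a knave" - this is TRUE because Rose is a knave.
- Paul (knight) says "At least one of us is a knave" - this is TRUE because Rose is a knave.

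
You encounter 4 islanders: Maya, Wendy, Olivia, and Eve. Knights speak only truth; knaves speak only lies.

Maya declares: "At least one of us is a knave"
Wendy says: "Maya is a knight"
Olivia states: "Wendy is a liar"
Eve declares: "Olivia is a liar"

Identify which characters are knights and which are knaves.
Maya is a knight.
Wendy is a knight.
Olivia is a knave.
Eve is a knight.

Verification:
- Maya (knight) says "At least one of us is a knave" - this is TRUE because Olivia is a knave.
- Wendy (knight) says "Maya is a knight" - this is TRUE because Maya is a knight.
- Olivia (knave) says "Wendy is a liar" - this is FALSE (a lie) because Wendy is a knight.
- Eve (knight) says "Olivia is a liar" - this is TRUE because Olivia is a knave.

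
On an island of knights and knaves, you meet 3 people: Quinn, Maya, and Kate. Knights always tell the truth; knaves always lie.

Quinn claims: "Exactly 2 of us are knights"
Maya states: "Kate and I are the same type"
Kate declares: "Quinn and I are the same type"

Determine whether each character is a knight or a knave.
Quinn is a knight.
Maya is a knave.
Kate is a knight.

Verification:
- Quinn (knight) says "Exactly 2 of us are knights" - this is TRUE because there are 2 knights.
- Maya (knave) says "Kate and I are the same type" - this is FALSE (a lie) because Maya is a knave and Kate is a knight.
- Kate (knight) says "Quinn and I are the same type" - this is TRUE because Kate is a knight and Quinn is a knight.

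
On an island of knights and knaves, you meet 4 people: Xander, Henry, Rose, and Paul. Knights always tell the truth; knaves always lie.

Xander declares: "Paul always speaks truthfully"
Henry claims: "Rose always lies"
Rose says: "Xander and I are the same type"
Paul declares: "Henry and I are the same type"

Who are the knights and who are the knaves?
Xander is a knight.
Henry is a knight.
Rose is a knave.
Paul is a knight.

Verification:
- Xander (knight) says "Paul always speaks truthfully" - this is TRUE because Paul is a knight.
- Henry (knight) says "Rose always lies" - this is TRUE because Rose is a knave.
- Rose (knave) says "Xander and I are the same type" - this is FALSE (a lie) because Rose is a knave and Xander is a knight.
- Paul (knight) says "Henry and I are the same type" - this is TRUE because Paul is a knight and Henry is a knight.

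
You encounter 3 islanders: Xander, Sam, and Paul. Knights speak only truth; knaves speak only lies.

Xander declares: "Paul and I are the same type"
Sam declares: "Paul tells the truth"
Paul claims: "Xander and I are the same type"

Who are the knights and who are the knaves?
Xander is a knight.
Sam is a knight.
Paul is a knight.

Verification:
- Xander (knight) says "Paul and I are the same type" - this is TRUE because Xander is a knight and Paul is a knight.
- Sam (knight) says "Paul tells the truth" - this is TRUE because Paul is a knight.
- Paul (knight) says "Xander and I are the same type" - this is TRUE because Paul is a knight and Xander is a knight.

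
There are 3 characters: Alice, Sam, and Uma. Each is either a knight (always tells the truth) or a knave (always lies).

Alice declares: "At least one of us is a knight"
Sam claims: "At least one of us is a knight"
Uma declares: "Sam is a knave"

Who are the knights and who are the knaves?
Alice is a knight.
Sam is a knight.
Uma is a knave.

Verification:
- Alice (knight) says "At least one of us is a knight" - this is TRUE because Alice and Sam are knights.
- Sam (knight) says "At least one of us is a knight" - this is TRUE because Alice and Sam are knights.
- Uma (knave) says "Sam is a knave" - this is FALSE (a lie) because Sam is a knight.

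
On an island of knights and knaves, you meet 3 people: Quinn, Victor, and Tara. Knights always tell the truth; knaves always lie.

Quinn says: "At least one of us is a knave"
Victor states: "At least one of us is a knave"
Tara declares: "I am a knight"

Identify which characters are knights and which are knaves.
Quinn is a knight.
Victor is a knight.
Tara is a knave.

Verification:
- Quinn (knight) says "At least one of us is a knave" - this is TRUE because Tara is a knave.
- Victor (knight) says "At least one of us is a knave" - this is TRUE because Tara is a knave.
- Tara (knave) says "I am a knight" - this is FALSE (a lie) because Tara is a knave.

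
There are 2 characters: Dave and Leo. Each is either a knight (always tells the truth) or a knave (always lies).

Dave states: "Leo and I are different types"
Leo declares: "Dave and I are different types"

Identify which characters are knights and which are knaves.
Dave is a knave.
Leo is a knave.

Verification:
- Dave (knave) says "Leo and I are different types" - this is FALSE (a lie) because Dave is a knave and Leo is a knave.
- Leo (knave) says "Dave and I are different types" - this is FALSE (a lie) because Leo is a knave and Dave is a knave.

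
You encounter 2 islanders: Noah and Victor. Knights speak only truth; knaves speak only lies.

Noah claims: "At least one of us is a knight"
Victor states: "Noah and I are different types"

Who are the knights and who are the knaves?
Noah is a knave.
Victor is a knave.

Verification:
- Noah (knave) says "At least one of us is a knight" - this is FALSE (a lie) because no one is a knight.
- Victor (knave) says "Noah and I are different types" - this is FALSE (a lie) because Victor is a knave and Noah is a knave.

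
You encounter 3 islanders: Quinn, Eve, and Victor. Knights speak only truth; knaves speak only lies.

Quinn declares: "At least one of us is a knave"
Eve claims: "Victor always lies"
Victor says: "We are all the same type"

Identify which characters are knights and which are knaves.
Quinn is a knight.
Eve is a knight.
Victor is a knave.

Verification:
- Quinn (knight) says "At least one of us is a knave" - this is TRUE because Victor is a knave.
- Eve (knight) says "Victor always lies" - this is TRUE because Victor is a knave.
- Victor (knave) says "We are all the same type" - this is FALSE (a lie) because Quinn and Eve are knights and Victor is a knave.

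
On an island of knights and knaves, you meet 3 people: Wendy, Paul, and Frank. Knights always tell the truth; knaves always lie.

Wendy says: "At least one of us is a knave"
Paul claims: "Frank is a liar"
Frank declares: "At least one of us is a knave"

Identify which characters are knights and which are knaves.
Wendy is a knight.
Paul is a knave.
Frank is a knight.

Verification:
- Wendy (knight) says "At least one of us is a knave" - this is TRUE because Paul is a knave.
- Paul (knave) says "Frank is a liar" - this is FALSE (a lie) because Frank is a knight.
- Frank (knight) says "At least one of us is a knave" - this is TRUE because Paul is a knave.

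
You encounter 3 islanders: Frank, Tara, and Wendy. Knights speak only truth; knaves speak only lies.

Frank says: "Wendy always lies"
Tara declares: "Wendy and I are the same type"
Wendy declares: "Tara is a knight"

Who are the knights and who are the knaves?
Frank is a knave.
Tara is a knight.
Wendy is a knight.

Verification:
- Frank (knave) says "Wendy always lies" - this is FALSE (a lie) because Wendy is a knight.
- Tara (knight) says "Wendy and I are the same type" - this is TRUE because Tara is a knight and Wendy is a knight.
- Wendy (knight) says "Tara is a knight" - this is TRUE because Tara is a knight.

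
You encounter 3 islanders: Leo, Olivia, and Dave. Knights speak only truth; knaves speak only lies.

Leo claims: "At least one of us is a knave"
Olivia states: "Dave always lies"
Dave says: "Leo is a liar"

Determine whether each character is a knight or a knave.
Leo is a knight.
Olivia is a knight.
Dave is a knave.

Verification:
- Leo (knight) says "At least one of us is a knave" - this is TRUE because Dave is a knave.
- Olivia (knight) says "Dave always lies" - this is TRUE because Dave is a knave.
- Dave (knave) says "Leo is a liar" - this is FALSE (a lie) because Leo is a knight.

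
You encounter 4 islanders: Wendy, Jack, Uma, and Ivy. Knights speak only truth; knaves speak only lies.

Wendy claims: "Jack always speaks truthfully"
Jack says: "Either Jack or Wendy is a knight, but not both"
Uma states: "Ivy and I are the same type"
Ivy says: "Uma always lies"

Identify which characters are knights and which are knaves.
Wendy is a knave.
Jack is a knave.
Uma is a knave.
Ivy is a knight.

Verification:
- Wendy (knave) says "Jack always speaks truthfully" - this is FALSE (a lie) because Jack is a knave.
- Jack (knave) says "Either Jack or Wendy is a knight, but not both" - this is FALSE (a lie) because Jack is a knave and Wendy is a knave.
- Uma (knave) says "Ivy and I are the same type" - this is FALSE (a lie) because Uma is a knave and Ivy is a knight.
- Ivy (knight) says "Uma always lies" - this is TRUE because Uma is a knave.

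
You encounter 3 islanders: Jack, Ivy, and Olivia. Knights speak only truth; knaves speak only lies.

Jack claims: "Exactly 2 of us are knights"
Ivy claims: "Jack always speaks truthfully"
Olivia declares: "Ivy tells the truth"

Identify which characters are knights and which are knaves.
Jack is a knave.
Ivy is a knave.
Olivia is a knave.

Verification:
- Jack (knave) says "Exactly 2 of us are knights" - this is FALSE (a lie) because there are 0 knights.
- Ivy (knave) says "Jack always speaks truthfully" - this is FALSE (a lie) because Jack is a knave.
- Olivia (knave) says "Ivy tells the truth" - this is FALSE (a lie) because Ivy is a knave.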